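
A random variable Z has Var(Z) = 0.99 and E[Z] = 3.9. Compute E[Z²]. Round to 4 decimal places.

16.2000

E[Z²] = Var(Z) + (E[Z])² = 0.99 + (3.9)² = 16.2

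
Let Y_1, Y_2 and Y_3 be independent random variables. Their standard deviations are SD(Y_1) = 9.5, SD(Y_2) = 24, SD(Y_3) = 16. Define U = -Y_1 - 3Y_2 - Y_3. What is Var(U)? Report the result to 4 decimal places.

Var(Y_1) = 90.25, Var(Y_2) = 576, Var(Y_3) = 256
By independence, Var(U) = (-1)²Var(Y_1) + (-3)²Var(Y_2) + (-1)²Var(Y_3)
= (-1)²·90.25 + (-3)²·576 + (-1)²·256 = 5530.25

5530.2500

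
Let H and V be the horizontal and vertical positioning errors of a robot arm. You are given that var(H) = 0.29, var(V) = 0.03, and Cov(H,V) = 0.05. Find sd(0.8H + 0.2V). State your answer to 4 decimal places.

0.4503

var(0.8H + 0.2V) = (0.8)²·var(H) + (0.2)²·var(V) + 2·(0.8)·(0.2)·Cov(H,V)
= 0.64·0.29 + 0.04·0.03 + 0.32·0.05 = 0.2028
sd(0.8H + 0.2V) = √0.2028 ≈ 0.4503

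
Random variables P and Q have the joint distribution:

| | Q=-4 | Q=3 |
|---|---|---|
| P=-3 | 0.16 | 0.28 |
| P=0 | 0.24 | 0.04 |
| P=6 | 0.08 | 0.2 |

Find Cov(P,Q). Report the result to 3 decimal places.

1.210

E[P] = 0.36,  E[Q] = -0.36
E[PQ] = 1.08
Cov(P,Q) = E[PQ] − E[P]E[Q] = 1.08 − (0.36)(-0.36) = 1.2096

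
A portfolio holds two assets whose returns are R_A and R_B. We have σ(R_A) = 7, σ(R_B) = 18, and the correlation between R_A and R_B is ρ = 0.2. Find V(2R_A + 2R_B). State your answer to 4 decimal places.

1693.6000

V(R_A) = (7)² = 49;  V(R_B) = (18)² = 324
cov(R_A,R_B) = ρ·σ(R_A)·σ(R_B) = 0.2·7·18 = 25.2
V(2R_A + 2R_B) = (2)²·V(R_A) + (2)²·V(R_B) + 2·(2)·(2)·cov(R_A,R_B)
= 4·49 + 4·324 + 8·25.2 = 1693.6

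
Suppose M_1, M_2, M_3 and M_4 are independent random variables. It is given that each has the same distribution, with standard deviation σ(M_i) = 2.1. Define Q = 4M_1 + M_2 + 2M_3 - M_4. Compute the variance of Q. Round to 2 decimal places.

97.02

Var(M_i) = (2.1)² = 4.41
By independence, Var(Q) = (4)²Var(M_1) + (1)²Var(M_2) + (2)²Var(M_3) + (-1)²Var(M_4)
= (4)²·4.41 + (1)²·4.41 + (2)²·4.41 + (-1)²·4.41 = 97.02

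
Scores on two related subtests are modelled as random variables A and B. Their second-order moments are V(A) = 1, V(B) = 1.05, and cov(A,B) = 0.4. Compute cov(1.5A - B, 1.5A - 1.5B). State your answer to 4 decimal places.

cov(1.5A - B, 1.5A - 1.5B) = (1.5)(1.5)V(A) + (-1)(-1.5)V(B) + [(1.5)(-1.5) + (-1)(1.5)]cov(A,B)
= 2.25·1 + 1.5·1.05 + -3.75·0.4 = 2.325

2.3250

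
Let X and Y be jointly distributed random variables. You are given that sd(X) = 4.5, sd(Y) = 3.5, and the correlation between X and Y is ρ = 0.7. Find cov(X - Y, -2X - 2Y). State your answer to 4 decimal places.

-16.0000

Var(X) = (4.5)² = 20.25;  Var(Y) = (3.5)² = 12.25
cov(X,Y) = ρ·sd(X)·sd(Y) = 0.7·4.5·3.5 = 11.025
cov(X - Y, -2X - 2Y) = (1)(-2)Var(X) + (-1)(-2)Var(Y) + [(1)(-2) + (-1)(-2)]cov(X,Y)
= -2·20.25 + 2·12.25 + 0·11.025 = -16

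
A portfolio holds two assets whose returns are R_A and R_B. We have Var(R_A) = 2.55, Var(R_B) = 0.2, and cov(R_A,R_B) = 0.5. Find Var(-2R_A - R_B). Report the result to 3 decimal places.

12.400

Var(-2R_A - R_B) = (-2)²·Var(R_A) + (-1)²·Var(R_B) + 2·(-2)·(-1)·cov(R_A,R_B)
= 4·2.55 + 1·0.2 + 4·0.5 = 12.4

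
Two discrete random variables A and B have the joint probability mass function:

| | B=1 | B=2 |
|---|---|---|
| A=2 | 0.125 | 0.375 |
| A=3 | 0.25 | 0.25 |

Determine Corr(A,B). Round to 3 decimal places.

E[A] = 2.5,  E[B] = 1.625
E[AB] = 4
Cov(A,B) = E[AB] − E[A]E[B] = 4 − (2.5)(1.625) = -0.0625
V(A) = 0.25,  V(B) = 0.234375
ρ = -0.0625 / √(0.25·0.234375) ≈ -0.258

-0.258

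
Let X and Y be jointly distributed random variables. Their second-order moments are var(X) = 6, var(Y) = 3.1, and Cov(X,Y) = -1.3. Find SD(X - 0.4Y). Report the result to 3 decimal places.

2.745

var(X - 0.4Y) = (1)²·var(X) + (-0.4)²·var(Y) + 2·(1)·(-0.4)·Cov(X,Y)
= 1·6 + 0.16·3.1 + -0.8·-1.3 = 7.536
SD(X - 0.4Y) = √7.536 ≈ 2.745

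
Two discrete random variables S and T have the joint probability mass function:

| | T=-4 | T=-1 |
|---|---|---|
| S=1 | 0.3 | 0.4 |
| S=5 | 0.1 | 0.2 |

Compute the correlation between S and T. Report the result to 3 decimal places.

E[S] = 2.2,  E[T] = -2.2
E[ST] = -4.6
Cov(S,T) = E[ST] − E[S]E[T] = -4.6 − (2.2)(-2.2) = 0.24
var(S) = 3.36,  var(T) = 2.16
ρ = 0.24 / √(3.36·2.16) ≈ 0.089

0.089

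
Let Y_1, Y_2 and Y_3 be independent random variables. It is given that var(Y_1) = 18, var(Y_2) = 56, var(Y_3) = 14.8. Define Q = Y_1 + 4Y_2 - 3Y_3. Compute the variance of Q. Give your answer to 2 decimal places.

By independence, var(Q) = (1)²var(Y_1) + (4)²var(Y_2) + (-3)²var(Y_3)
= (1)²·18 + (4)²·56 + (-3)²·14.8 = 1047.2

1047.20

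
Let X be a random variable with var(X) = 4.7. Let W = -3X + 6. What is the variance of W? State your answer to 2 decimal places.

42.30

var(-3X + 6) = (-3)²·var(X) = 9·4.7 = 42.3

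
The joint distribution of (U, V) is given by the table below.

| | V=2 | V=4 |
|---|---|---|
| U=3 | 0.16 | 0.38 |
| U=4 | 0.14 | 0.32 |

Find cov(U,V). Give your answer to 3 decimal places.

E[U] = 3.46,  E[V] = 3.4
E[UV] = 11.76
cov(U,V) = E[UV] − E[U]E[V] = 11.76 − (3.46)(3.4) = -0.004

-0.004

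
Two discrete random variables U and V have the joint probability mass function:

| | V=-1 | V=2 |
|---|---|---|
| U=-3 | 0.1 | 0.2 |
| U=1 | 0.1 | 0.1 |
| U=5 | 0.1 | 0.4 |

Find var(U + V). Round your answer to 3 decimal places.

E[U] = 1.8,  E[V] = 1.1,  E[UV] = 2.7
var(U) = 15.4 − (1.8)² = 12.16;  var(V) = 3.1 − (1.1)² = 1.89
Cov(U,V) = 2.7 − (1.8)(1.1) = 0.72
var(U + V) = (1)²·12.16 + (1)²·1.89 + 2·(1)·(1)·0.72 = 15.49

15.490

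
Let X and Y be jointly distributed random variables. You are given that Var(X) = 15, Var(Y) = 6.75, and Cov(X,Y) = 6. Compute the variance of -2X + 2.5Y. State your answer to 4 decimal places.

Var(-2X + 2.5Y) = (-2)²·Var(X) + (2.5)²·Var(Y) + 2·(-2)·(2.5)·Cov(X,Y)
= 4·15 + 6.25·6.75 + -10·6 = 42.1875

42.1875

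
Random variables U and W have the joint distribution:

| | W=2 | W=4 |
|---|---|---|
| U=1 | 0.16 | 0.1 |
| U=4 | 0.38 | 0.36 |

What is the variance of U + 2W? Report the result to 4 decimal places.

E[U] = 3.22,  E[W] = 2.92,  E[UW] = 9.52
Var(U) = 12.1 − (3.22)² = 1.7316;  Var(W) = 9.52 − (2.92)² = 0.9936
Cov(U,W) = 9.52 − (3.22)(2.92) = 0.1176
Var(U + 2W) = (1)²·1.7316 + (2)²·0.9936 + 2·(1)·(2)·0.1176 = 6.1764

6.1764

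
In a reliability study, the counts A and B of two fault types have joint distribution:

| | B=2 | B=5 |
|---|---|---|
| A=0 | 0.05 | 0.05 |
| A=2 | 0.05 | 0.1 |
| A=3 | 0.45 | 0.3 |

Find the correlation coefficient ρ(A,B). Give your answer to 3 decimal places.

-0.104

E[A] = 2.55,  E[B] = 3.35
E[AB] = 8.4
Cov(A,B) = E[AB] − E[A]E[B] = 8.4 − (2.55)(3.35) = -0.1425
Var(A) = 0.8475,  Var(B) = 2.2275
ρ = -0.1425 / √(0.8475·2.2275) ≈ -0.104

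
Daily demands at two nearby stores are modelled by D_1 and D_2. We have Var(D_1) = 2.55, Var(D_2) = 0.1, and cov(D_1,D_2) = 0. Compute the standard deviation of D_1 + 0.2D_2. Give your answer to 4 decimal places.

Var(D_1 + 0.2D_2) = (1)²·Var(D_1) + (0.2)²·Var(D_2) + 2·(1)·(0.2)·cov(D_1,D_2)
= 1·2.55 + 0.04·0.1 + 0.4·0 = 2.554
σ(D_1 + 0.2D_2) = √2.554 ≈ 1.5981

1.5981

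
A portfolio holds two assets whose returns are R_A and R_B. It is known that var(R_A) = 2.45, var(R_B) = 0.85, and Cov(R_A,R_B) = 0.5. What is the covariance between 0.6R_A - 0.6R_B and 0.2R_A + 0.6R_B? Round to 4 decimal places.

Cov(0.6R_A - 0.6R_B, 0.2R_A + 0.6R_B) = (0.6)(0.2)var(R_A) + (-0.6)(0.6)var(R_B) + [(0.6)(0.6) + (-0.6)(0.2)]Cov(R_A,R_B)
= 0.12·2.45 + -0.36·0.85 + 0.24·0.5 = 0.108

0.1080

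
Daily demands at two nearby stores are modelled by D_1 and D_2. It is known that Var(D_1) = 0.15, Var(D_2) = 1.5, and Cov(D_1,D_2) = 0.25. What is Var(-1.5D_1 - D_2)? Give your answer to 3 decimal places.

2.588

Var(-1.5D_1 - D_2) = (-1.5)²·Var(D_1) + (-1)²·Var(D_2) + 2·(-1.5)·(-1)·Cov(D_1,D_2)
= 2.25·0.15 + 1·1.5 + 3·0.25 = 2.5875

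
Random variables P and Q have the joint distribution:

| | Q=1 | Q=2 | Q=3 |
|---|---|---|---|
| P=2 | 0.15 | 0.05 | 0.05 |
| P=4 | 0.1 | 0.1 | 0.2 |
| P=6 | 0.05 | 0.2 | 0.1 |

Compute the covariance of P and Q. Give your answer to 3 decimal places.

0.290

E[P] = 4.2,  E[Q] = 2.05
E[PQ] = 8.9
Cov(P,Q) = E[PQ] − E[P]E[Q] = 8.9 − (4.2)(2.05) = 0.29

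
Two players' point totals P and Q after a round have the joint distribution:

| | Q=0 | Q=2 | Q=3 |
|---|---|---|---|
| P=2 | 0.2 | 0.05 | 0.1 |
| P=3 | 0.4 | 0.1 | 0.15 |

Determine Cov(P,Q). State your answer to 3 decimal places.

E[P] = 2.65,  E[Q] = 1.05
E[PQ] = 2.75
Cov(P,Q) = E[PQ] − E[P]E[Q] = 2.75 − (2.65)(1.05) = -0.0325

-0.033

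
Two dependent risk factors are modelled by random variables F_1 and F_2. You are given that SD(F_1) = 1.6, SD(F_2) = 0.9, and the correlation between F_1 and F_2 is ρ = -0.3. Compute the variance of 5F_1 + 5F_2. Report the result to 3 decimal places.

62.650

V(F_1) = (1.6)² = 2.56;  V(F_2) = (0.9)² = 0.81
Cov(F_1,F_2) = ρ·SD(F_1)·SD(F_2) = -0.3·1.6·0.9 = -0.432
V(5F_1 + 5F_2) = (5)²·V(F_1) + (5)²·V(F_2) + 2·(5)·(5)·Cov(F_1,F_2)
= 25·2.56 + 25·0.81 + 50·-0.432 = 62.65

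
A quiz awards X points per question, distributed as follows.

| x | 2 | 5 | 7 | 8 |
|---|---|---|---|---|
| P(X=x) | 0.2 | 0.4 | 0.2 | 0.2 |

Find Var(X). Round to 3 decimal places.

E[X] = (2)(0.2) + (5)(0.4) + (7)(0.2) + (8)(0.2) = 5.4
E[X²] = (2)²(0.2) + (5)²(0.4) + (7)²(0.2) + (8)²(0.2) = 33.4
Var(X) = E[X²] − (E[X])² = 33.4 − (5.4)² = 4.24

4.240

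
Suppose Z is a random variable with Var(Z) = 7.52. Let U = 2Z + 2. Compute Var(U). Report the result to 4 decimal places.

Var(2Z + 2) = (2)²·Var(Z) = 4·7.52 = 30.08

30.0800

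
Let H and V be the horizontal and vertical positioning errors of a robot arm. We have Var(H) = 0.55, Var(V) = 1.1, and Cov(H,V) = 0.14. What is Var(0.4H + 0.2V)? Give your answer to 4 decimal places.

Var(0.4H + 0.2V) = (0.4)²·Var(H) + (0.2)²·Var(V) + 2·(0.4)·(0.2)·Cov(H,V)
= 0.16·0.55 + 0.04·1.1 + 0.16·0.14 = 0.1544

0.1544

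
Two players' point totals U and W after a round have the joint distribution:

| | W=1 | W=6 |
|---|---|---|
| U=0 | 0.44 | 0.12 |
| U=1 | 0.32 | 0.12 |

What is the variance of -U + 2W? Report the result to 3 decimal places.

E[U] = 0.44,  E[W] = 2.2,  E[UW] = 1.04
V(U) = 0.44 − (0.44)² = 0.2464;  V(W) = 9.4 − (2.2)² = 4.56
Cov(U,W) = 1.04 − (0.44)(2.2) = 0.072
V(-U + 2W) = (-1)²·0.2464 + (2)²·4.56 + 2·(-1)·(2)·0.072 = 18.1984

18.198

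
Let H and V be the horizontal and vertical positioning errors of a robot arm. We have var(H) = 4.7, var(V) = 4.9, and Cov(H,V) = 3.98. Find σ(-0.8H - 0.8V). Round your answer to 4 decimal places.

3.3524

var(-0.8H - 0.8V) = (-0.8)²·var(H) + (-0.8)²·var(V) + 2·(-0.8)·(-0.8)·Cov(H,V)
= 0.64·4.7 + 0.64·4.9 + 1.28·3.98 = 11.2384
σ(-0.8H - 0.8V) = √11.2384 ≈ 3.3524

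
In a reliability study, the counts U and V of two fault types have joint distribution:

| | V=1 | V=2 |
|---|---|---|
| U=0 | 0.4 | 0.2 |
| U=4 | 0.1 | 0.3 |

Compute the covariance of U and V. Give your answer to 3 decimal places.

E[U] = 1.6,  E[V] = 1.5
E[UV] = 2.8
cov(U,V) = E[UV] − E[U]E[V] = 2.8 − (1.6)(1.5) = 0.4

0.400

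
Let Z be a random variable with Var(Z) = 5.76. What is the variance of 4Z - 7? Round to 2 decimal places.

92.16

Var(4Z - 7) = (4)²·Var(Z) = 16·5.76 = 92.16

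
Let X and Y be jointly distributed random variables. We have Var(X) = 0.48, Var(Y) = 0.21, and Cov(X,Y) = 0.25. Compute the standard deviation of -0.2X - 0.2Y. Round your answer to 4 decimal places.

Var(-0.2X - 0.2Y) = (-0.2)²·Var(X) + (-0.2)²·Var(Y) + 2·(-0.2)·(-0.2)·Cov(X,Y)
= 0.04·0.48 + 0.04·0.21 + 0.08·0.25 = 0.0476
σ(-0.2X - 0.2Y) = √0.0476 ≈ 0.2182

0.2182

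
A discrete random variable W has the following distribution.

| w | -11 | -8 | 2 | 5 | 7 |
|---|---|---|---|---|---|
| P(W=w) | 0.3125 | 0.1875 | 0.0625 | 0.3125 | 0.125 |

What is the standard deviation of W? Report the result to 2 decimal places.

7.64

E[W] = (-11)(0.3125) + (-8)(0.1875) + (2)(0.0625) + (5)(0.3125) + (7)(0.125) = -2.375
E[W²] = (-11)²(0.3125) + (-8)²(0.1875) + (2)²(0.0625) + (5)²(0.3125) + (7)²(0.125) = 64
var(W) = E[W²] − (E[W])² = 64 − (-2.375)² = 58.359375
sd(W) = √58.359375 ≈ 7.64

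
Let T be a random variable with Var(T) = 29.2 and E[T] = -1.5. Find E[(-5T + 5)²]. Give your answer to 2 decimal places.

E[-5T + 5] = -5·-1.5 + 5 = 12.5
Var(-5T + 5) = (-5)²·29.2 = 730
E[(-5T + 5)²] = Var((-5T + 5)) + (E[(-5T + 5)])² = 730 + (12.5)² = 886.25

886.25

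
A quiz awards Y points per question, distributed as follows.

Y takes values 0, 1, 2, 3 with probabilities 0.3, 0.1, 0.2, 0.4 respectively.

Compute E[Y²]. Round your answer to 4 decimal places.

4.5000

E[Y²] = (0)²(0.3) + (1)²(0.1) + (2)²(0.2) + (3)²(0.4) = 4.5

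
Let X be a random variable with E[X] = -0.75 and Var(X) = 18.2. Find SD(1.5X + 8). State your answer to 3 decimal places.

Var(1.5X + 8) = (1.5)²·18.2 = 40.95
SD(1.5X + 8) = √40.95 ≈ 6.399

6.399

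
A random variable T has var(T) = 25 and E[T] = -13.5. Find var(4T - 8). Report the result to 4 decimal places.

400.0000

var(4T - 8) = (4)²·var(T) = 16·25 = 400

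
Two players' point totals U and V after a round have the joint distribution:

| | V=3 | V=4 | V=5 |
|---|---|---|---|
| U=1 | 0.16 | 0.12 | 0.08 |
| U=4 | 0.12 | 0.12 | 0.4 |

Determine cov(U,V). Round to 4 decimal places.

E[U] = 2.92,  E[V] = 4.2
E[UV] = 12.72
cov(U,V) = E[UV] − E[U]E[V] = 12.72 − (2.92)(4.2) = 0.456

0.4560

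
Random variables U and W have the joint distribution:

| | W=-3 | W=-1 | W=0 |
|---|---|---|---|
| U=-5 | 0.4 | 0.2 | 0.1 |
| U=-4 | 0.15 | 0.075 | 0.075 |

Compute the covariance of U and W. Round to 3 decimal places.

0.053

E[U] = -4.7,  E[W] = -1.925
E[UW] = 9.1
Cov(U,W) = E[UW] − E[U]E[W] = 9.1 − (-4.7)(-1.925) = 0.0525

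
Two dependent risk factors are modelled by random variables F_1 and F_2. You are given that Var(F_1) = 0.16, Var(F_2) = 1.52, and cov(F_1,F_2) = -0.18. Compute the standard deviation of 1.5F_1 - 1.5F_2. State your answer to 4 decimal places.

Var(1.5F_1 - 1.5F_2) = (1.5)²·Var(F_1) + (-1.5)²·Var(F_2) + 2·(1.5)·(-1.5)·cov(F_1,F_2)
= 2.25·0.16 + 2.25·1.52 + -4.5·-0.18 = 4.59
sd(1.5F_1 - 1.5F_2) = √4.59 ≈ 2.1424

2.1424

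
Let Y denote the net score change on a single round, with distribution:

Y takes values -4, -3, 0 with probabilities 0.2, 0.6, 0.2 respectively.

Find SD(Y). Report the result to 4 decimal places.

E[Y] = (-4)(0.2) + (-3)(0.6) + (0)(0.2) = -2.6
E[Y²] = (-4)²(0.2) + (-3)²(0.6) + (0)²(0.2) = 8.6
Var(Y) = E[Y²] − (E[Y])² = 8.6 − (-2.6)² = 1.84
SD(Y) = √1.84 ≈ 1.3565

1.3565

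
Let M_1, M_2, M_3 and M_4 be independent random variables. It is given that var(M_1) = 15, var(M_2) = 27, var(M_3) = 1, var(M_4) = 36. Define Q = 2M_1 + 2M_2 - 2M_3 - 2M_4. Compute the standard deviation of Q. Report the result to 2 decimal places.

By independence, var(Q) = (2)²var(M_1) + (2)²var(M_2) + (-2)²var(M_3) + (-2)²var(M_4)
= (2)²·15 + (2)²·27 + (-2)²·1 + (-2)²·36 = 316
σ(Q) = √316 ≈ 17.78

17.78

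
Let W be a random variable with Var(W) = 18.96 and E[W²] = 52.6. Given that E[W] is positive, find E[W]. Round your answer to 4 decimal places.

5.8000

(E[W])² = E[W²] − Var(W) = 52.6 − 18.96 = 33.64
E[W] = √33.64 = 5.8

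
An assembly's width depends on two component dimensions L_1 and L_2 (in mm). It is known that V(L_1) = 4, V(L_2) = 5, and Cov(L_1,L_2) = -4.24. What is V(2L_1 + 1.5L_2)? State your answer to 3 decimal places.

1.810

V(2L_1 + 1.5L_2) = (2)²·V(L_1) + (1.5)²·V(L_2) + 2·(2)·(1.5)·Cov(L_1,L_2)
= 4·4 + 2.25·5 + 6·-4.24 = 1.81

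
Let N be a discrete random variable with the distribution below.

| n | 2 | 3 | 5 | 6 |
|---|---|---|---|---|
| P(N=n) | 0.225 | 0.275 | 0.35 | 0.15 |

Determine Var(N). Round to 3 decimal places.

2.119

E[N] = (2)(0.225) + (3)(0.275) + (5)(0.35) + (6)(0.15) = 3.925
E[N²] = (2)²(0.225) + (3)²(0.275) + (5)²(0.35) + (6)²(0.15) = 17.525
Var(N) = E[N²] − (E[N])² = 17.525 − (3.925)² = 2.119375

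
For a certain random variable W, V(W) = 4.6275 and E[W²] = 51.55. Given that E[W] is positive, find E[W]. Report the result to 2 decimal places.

6.85

(E[W])² = E[W²] − V(W) = 51.55 − 4.6275 = 46.9225
E[W] = √46.9225 = 6.85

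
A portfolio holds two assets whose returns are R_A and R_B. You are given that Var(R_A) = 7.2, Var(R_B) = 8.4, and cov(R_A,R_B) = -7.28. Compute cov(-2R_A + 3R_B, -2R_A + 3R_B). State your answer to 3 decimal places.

191.760

cov(-2R_A + 3R_B, -2R_A + 3R_B) = (-2)(-2)Var(R_A) + (3)(3)Var(R_B) + [(-2)(3) + (3)(-2)]cov(R_A,R_B)
= 4·7.2 + 9·8.4 + -12·-7.28 = 191.76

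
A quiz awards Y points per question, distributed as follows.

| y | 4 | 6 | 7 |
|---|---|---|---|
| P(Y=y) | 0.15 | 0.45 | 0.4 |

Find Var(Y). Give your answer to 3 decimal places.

E[Y] = (4)(0.15) + (6)(0.45) + (7)(0.4) = 6.1
E[Y²] = (4)²(0.15) + (6)²(0.45) + (7)²(0.4) = 38.2
Var(Y) = E[Y²] − (E[Y])² = 38.2 − (6.1)² = 0.99

0.990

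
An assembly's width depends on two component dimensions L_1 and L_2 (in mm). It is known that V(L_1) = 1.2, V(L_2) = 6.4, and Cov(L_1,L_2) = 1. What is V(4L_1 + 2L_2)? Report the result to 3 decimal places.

60.800

V(4L_1 + 2L_2) = (4)²·V(L_1) + (2)²·V(L_2) + 2·(4)·(2)·Cov(L_1,L_2)
= 16·1.2 + 4·6.4 + 16·1 = 60.8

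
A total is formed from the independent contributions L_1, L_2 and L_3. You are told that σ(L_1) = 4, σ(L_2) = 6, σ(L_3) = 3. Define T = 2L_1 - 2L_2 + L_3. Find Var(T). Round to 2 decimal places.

217.00

Var(L_1) = 16, Var(L_2) = 36, Var(L_3) = 9
By independence, Var(T) = (2)²Var(L_1) + (-2)²Var(L_2) + (1)²Var(L_3)
= (2)²·16 + (-2)²·36 + (1)²·9 = 217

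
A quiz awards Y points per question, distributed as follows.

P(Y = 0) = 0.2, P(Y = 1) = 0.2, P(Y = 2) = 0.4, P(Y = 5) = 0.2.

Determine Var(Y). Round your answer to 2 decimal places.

E[Y] = (0)(0.2) + (1)(0.2) + (2)(0.4) + (5)(0.2) = 2
E[Y²] = (0)²(0.2) + (1)²(0.2) + (2)²(0.4) + (5)²(0.2) = 6.8
Var(Y) = E[Y²] − (E[Y])² = 6.8 − (2)² = 2.8

2.80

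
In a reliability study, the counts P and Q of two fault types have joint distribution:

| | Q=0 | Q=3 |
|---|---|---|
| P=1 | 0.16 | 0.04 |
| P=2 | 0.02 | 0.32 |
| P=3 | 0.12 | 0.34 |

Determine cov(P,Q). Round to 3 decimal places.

E[P] = 2.26,  E[Q] = 2.1
E[PQ] = 5.1
cov(P,Q) = E[PQ] − E[P]E[Q] = 5.1 − (2.26)(2.1) = 0.354

0.354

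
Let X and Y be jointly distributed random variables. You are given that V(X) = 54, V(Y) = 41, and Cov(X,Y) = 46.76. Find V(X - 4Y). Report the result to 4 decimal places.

V(X - 4Y) = (1)²·V(X) + (-4)²·V(Y) + 2·(1)·(-4)·Cov(X,Y)
= 1·54 + 16·41 + -8·46.76 = 335.92

335.9200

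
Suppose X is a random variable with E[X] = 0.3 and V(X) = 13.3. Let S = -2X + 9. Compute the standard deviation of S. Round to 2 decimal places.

7.29

V(-2X + 9) = (-2)²·13.3 = 53.2
SD(S) = √53.2 ≈ 7.29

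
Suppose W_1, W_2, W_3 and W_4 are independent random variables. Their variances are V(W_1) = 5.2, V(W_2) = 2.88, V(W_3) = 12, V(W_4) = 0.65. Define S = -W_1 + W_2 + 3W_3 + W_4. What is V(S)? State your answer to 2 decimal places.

116.73

By independence, V(S) = (-1)²V(W_1) + (1)²V(W_2) + (3)²V(W_3) + (1)²V(W_4)
= (-1)²·5.2 + (1)²·2.88 + (3)²·12 + (1)²·0.65 = 116.73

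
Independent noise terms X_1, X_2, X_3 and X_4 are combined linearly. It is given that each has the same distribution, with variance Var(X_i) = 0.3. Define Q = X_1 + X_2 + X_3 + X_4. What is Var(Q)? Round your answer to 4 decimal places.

1.2000

By independence, Var(Q) = (1)²Var(X_1) + (1)²Var(X_2) + (1)²Var(X_3) + (1)²Var(X_4)
= (1)²·0.3 + (1)²·0.3 + (1)²·0.3 + (1)²·0.3 = 1.2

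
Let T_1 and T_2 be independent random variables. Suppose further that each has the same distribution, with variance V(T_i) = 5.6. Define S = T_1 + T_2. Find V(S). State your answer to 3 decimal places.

By independence, V(S) = (1)²V(T_1) + (1)²V(T_2)
= (1)²·5.6 + (1)²·5.6 = 11.2

11.200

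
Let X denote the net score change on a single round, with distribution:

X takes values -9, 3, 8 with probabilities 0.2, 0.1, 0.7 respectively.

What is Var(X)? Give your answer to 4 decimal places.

45.0900

E[X] = (-9)(0.2) + (3)(0.1) + (8)(0.7) = 4.1
E[X²] = (-9)²(0.2) + (3)²(0.1) + (8)²(0.7) = 61.9
Var(X) = E[X²] − (E[X])² = 61.9 − (4.1)² = 45.09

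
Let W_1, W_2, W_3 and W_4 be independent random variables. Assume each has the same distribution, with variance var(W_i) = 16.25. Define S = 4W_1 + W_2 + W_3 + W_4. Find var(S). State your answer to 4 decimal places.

308.7500

By independence, var(S) = (4)²var(W_1) + (1)²var(W_2) + (1)²var(W_3) + (1)²var(W_4)
= (4)²·16.25 + (1)²·16.25 + (1)²·16.25 + (1)²·16.25 = 308.75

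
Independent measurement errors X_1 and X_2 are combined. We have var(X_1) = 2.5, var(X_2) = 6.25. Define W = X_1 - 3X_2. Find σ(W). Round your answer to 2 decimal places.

By independence, var(W) = (1)²var(X_1) + (-3)²var(X_2)
= (1)²·2.5 + (-3)²·6.25 = 58.75
σ(W) = √58.75 ≈ 7.66

7.66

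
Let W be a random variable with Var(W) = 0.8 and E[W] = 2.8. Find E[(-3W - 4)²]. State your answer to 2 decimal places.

E[-3W - 4] = -3·2.8 − 4 = -12.4
Var(-3W - 4) = (-3)²·0.8 = 7.2
E[(-3W - 4)²] = Var((-3W - 4)) + (E[(-3W - 4)])² = 7.2 + (-12.4)² = 160.96

160.96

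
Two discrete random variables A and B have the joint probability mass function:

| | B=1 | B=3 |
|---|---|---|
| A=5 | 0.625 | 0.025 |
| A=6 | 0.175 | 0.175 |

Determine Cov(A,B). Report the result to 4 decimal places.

E[A] = 5.35,  E[B] = 1.4
E[AB] = 7.7
Cov(A,B) = E[AB] − E[A]E[B] = 7.7 − (5.35)(1.4) = 0.21

0.2100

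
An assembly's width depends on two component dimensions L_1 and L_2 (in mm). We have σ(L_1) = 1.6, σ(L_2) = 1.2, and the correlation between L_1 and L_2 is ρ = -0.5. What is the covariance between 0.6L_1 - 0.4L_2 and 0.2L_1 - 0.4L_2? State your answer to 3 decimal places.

0.845

Var(L_1) = (1.6)² = 2.56;  Var(L_2) = (1.2)² = 1.44
Cov(L_1,L_2) = ρ·σ(L_1)·σ(L_2) = -0.5·1.6·1.2 = -0.96
Cov(0.6L_1 - 0.4L_2, 0.2L_1 - 0.4L_2) = (0.6)(0.2)Var(L_1) + (-0.4)(-0.4)Var(L_2) + [(0.6)(-0.4) + (-0.4)(0.2)]Cov(L_1,L_2)
= 0.12·2.56 + 0.16·1.44 + -0.32·-0.96 = 0.8448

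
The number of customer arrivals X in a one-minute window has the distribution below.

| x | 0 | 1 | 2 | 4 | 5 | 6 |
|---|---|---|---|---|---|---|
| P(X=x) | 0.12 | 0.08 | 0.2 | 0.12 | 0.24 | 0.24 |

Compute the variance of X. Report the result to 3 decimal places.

4.480

E[X] = (0)(0.12) + (1)(0.08) + (2)(0.2) + (4)(0.12) + (5)(0.24) + (6)(0.24) = 3.6
E[X²] = (0)²(0.12) + (1)²(0.08) + (2)²(0.2) + (4)²(0.12) + (5)²(0.24) + (6)²(0.24) = 17.44
Var(X) = E[X²] − (E[X])² = 17.44 − (3.6)² = 4.48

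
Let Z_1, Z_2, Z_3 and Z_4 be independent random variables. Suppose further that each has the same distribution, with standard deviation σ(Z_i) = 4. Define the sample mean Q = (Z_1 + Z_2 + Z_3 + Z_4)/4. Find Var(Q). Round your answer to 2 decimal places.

Var(Z_i) = (4)² = 16
By independence, Var(Q) = (0.25)²Var(Z_1) + (0.25)²Var(Z_2) + (0.25)²Var(Z_3) + (0.25)²Var(Z_4)
= (0.25)²·16 + (0.25)²·16 + (0.25)²·16 + (0.25)²·16 = 4

4.00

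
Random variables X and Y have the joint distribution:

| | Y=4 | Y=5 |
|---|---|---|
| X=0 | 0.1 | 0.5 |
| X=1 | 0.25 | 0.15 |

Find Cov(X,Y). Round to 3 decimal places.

E[X] = 0.4,  E[Y] = 4.65
E[XY] = 1.75
Cov(X,Y) = E[XY] − E[X]E[Y] = 1.75 − (0.4)(4.65) = -0.11

-0.110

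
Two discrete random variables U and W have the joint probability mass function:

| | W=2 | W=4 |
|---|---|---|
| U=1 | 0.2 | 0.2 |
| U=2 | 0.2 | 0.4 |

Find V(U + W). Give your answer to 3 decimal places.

E[U] = 1.6,  E[W] = 3.2,  E[UW] = 5.2
V(U) = 2.8 − (1.6)² = 0.24;  V(W) = 11.2 − (3.2)² = 0.96
cov(U,W) = 5.2 − (1.6)(3.2) = 0.08
V(U + W) = (1)²·0.24 + (1)²·0.96 + 2·(1)·(1)·0.08 = 1.36

1.360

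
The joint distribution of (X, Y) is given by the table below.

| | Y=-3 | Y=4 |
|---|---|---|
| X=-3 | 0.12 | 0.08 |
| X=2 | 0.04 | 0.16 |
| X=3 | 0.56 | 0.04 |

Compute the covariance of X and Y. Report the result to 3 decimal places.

-1.736

E[X] = 1.6,  E[Y] = -1.04
E[XY] = -3.4
Cov(X,Y) = E[XY] − E[X]E[Y] = -3.4 − (1.6)(-1.04) = -1.736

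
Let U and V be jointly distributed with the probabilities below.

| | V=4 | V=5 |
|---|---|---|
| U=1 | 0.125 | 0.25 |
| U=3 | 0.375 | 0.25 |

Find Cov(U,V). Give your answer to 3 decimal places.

-0.125

E[U] = 2.25,  E[V] = 4.5
E[UV] = 10
Cov(U,V) = E[UV] − E[U]E[V] = 10 − (2.25)(4.5) = -0.125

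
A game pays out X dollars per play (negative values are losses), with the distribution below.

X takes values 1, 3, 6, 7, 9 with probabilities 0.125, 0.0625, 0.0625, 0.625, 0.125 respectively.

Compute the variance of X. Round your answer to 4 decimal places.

E[X] = (1)(0.125) + (3)(0.0625) + (6)(0.0625) + (7)(0.625) + (9)(0.125) = 6.1875
E[X²] = (1)²(0.125) + (3)²(0.0625) + (6)²(0.0625) + (7)²(0.625) + (9)²(0.125) = 43.6875
var(X) = E[X²] − (E[X])² = 43.6875 − (6.1875)² = 5.40234375

5.4023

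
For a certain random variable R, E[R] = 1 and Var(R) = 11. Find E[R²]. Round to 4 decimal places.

12.0000

E[R²] = Var(R) + (E[R])² = 11 + (1)² = 12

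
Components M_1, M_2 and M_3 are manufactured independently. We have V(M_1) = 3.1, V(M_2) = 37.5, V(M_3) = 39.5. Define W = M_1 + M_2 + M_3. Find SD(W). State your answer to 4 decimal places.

By independence, V(W) = (1)²V(M_1) + (1)²V(M_2) + (1)²V(M_3)
= (1)²·3.1 + (1)²·37.5 + (1)²·39.5 = 80.1
SD(W) = √80.1 ≈ 8.9499

8.9499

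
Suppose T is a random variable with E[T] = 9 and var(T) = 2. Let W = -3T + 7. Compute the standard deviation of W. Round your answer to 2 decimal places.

4.24

var(-3T + 7) = (-3)²·2 = 18
σ(W) = √18 ≈ 4.24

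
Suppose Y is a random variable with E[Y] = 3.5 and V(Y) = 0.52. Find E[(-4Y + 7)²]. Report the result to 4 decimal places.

57.3200

E[-4Y + 7] = -4·3.5 + 7 = -7
V(-4Y + 7) = (-4)²·0.52 = 8.32
E[(-4Y + 7)²] = V((-4Y + 7)) + (E[(-4Y + 7)])² = 8.32 + (-7)² = 57.32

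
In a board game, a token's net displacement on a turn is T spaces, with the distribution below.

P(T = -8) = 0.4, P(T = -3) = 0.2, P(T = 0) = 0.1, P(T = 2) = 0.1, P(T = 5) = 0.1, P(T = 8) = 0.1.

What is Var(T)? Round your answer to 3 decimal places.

31.410

E[T] = (-8)(0.4) + (-3)(0.2) + (0)(0.1) + (2)(0.1) + (5)(0.1) + (8)(0.1) = -2.3
E[T²] = (-8)²(0.4) + (-3)²(0.2) + (0)²(0.1) + (2)²(0.1) + (5)²(0.1) + (8)²(0.1) = 36.7
Var(T) = E[T²] − (E[T])² = 36.7 − (-2.3)² = 31.41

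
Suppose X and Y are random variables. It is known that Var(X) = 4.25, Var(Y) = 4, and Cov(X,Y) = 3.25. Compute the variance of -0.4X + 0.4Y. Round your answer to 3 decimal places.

0.280

Var(-0.4X + 0.4Y) = (-0.4)²·Var(X) + (0.4)²·Var(Y) + 2·(-0.4)·(0.4)·Cov(X,Y)
= 0.16·4.25 + 0.16·4 + -0.32·3.25 = 0.28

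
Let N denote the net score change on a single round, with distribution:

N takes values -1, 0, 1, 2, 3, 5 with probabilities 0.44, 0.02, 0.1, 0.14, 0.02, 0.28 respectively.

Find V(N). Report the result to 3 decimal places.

6.320

E[N] = (-1)(0.44) + (0)(0.02) + (1)(0.1) + (2)(0.14) + (3)(0.02) + (5)(0.28) = 1.4
E[N²] = (-1)²(0.44) + (0)²(0.02) + (1)²(0.1) + (2)²(0.14) + (3)²(0.02) + (5)²(0.28) = 8.28
V(N) = E[N²] − (E[N])² = 8.28 − (1.4)² = 6.32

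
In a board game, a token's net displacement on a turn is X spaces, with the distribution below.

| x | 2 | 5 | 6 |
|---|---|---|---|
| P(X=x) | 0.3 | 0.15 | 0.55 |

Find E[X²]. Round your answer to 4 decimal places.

24.7500

E[X²] = (2)²(0.3) + (5)²(0.15) + (6)²(0.55) = 24.75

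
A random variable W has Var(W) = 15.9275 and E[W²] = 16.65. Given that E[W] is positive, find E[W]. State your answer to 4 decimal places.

0.8500

(E[W])² = E[W²] − Var(W) = 16.65 − 15.9275 = 0.7225
E[W] = √0.7225 = 0.85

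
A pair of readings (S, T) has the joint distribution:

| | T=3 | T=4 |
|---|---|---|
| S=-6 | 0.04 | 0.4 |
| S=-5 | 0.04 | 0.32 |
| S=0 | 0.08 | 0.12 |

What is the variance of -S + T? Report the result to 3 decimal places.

E[S] = -4.44,  E[T] = 3.84,  E[ST] = -17.32
var(S) = 24.84 − (-4.44)² = 5.1264;  var(T) = 14.88 − (3.84)² = 0.1344
cov(S,T) = -17.32 − (-4.44)(3.84) = -0.2704
var(-S + T) = (-1)²·5.1264 + (1)²·0.1344 + 2·(-1)·(1)·-0.2704 = 5.8016

5.802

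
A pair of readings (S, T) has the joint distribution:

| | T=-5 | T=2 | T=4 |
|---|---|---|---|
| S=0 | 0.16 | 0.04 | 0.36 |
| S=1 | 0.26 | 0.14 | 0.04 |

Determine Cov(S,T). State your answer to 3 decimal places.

-0.798

E[S] = 0.44,  E[T] = -0.14
E[ST] = -0.86
Cov(S,T) = E[ST] − E[S]E[T] = -0.86 − (0.44)(-0.14) = -0.7984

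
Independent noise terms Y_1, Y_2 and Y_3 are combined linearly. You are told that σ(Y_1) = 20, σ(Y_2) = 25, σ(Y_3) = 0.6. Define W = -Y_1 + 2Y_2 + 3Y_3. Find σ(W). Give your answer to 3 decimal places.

V(Y_1) = 400, V(Y_2) = 625, V(Y_3) = 0.36
By independence, V(W) = (-1)²V(Y_1) + (2)²V(Y_2) + (3)²V(Y_3)
= (-1)²·400 + (2)²·625 + (3)²·0.36 = 2903.24
σ(W) = √2903.24 ≈ 53.882

53.882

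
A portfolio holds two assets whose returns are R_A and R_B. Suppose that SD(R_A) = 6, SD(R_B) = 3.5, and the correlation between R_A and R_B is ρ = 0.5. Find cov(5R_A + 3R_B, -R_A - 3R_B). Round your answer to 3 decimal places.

Var(R_A) = (6)² = 36;  Var(R_B) = (3.5)² = 12.25
cov(R_A,R_B) = ρ·SD(R_A)·SD(R_B) = 0.5·6·3.5 = 10.5
cov(5R_A + 3R_B, -R_A - 3R_B) = (5)(-1)Var(R_A) + (3)(-3)Var(R_B) + [(5)(-3) + (3)(-1)]cov(R_A,R_B)
= -5·36 + -9·12.25 + -18·10.5 = -479.25

-479.250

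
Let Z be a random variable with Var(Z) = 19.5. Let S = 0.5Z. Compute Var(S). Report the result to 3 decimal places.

4.875

Var(0.5Z) = (0.5)²·Var(Z) = 0.25·19.5 = 4.875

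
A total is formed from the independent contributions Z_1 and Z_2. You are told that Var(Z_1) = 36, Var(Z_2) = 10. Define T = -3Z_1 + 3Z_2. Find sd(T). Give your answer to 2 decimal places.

20.35

By independence, Var(T) = (-3)²Var(Z_1) + (3)²Var(Z_2)
= (-3)²·36 + (3)²·10 = 414
sd(T) = √414 ≈ 20.35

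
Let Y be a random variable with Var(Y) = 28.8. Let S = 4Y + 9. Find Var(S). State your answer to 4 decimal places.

Var(4Y + 9) = (4)²·Var(Y) = 16·28.8 = 460.8

460.8000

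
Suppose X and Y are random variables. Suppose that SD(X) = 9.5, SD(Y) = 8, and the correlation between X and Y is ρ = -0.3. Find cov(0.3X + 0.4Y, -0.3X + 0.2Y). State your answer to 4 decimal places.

Var(X) = (9.5)² = 90.25;  Var(Y) = (8)² = 64
cov(X,Y) = ρ·SD(X)·SD(Y) = -0.3·9.5·8 = -22.8
cov(0.3X + 0.4Y, -0.3X + 0.2Y) = (0.3)(-0.3)Var(X) + (0.4)(0.2)Var(Y) + [(0.3)(0.2) + (0.4)(-0.3)]cov(X,Y)
= -0.09·90.25 + 0.08·64 + -0.06·-22.8 = -1.6345

-1.6345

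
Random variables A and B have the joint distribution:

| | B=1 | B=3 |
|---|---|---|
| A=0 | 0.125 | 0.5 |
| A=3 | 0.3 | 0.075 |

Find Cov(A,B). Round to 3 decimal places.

-0.844

E[A] = 1.125,  E[B] = 2.15
E[AB] = 1.575
Cov(A,B) = E[AB] − E[A]E[B] = 1.575 − (1.125)(2.15) = -0.84375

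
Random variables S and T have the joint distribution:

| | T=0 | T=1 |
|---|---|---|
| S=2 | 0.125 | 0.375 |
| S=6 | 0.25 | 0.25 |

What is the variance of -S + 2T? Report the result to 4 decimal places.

5.9375

E[S] = 4,  E[T] = 0.625,  E[ST] = 2.25
Var(S) = 20 − (4)² = 4;  Var(T) = 0.625 − (0.625)² = 0.234375
cov(S,T) = 2.25 − (4)(0.625) = -0.25
Var(-S + 2T) = (-1)²·4 + (2)²·0.234375 + 2·(-1)·(2)·-0.25 = 5.9375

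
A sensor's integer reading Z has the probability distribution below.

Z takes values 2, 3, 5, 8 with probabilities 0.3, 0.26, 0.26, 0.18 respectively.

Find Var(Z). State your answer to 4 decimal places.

E[Z] = (2)(0.3) + (3)(0.26) + (5)(0.26) + (8)(0.18) = 4.12
E[Z²] = (2)²(0.3) + (3)²(0.26) + (5)²(0.26) + (8)²(0.18) = 21.56
Var(Z) = E[Z²] − (E[Z])² = 21.56 − (4.12)² = 4.5856

4.5856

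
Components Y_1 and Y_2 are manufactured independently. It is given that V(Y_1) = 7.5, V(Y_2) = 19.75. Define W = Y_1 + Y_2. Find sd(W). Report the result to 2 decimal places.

By independence, V(W) = (1)²V(Y_1) + (1)²V(Y_2)
= (1)²·7.5 + (1)²·19.75 = 27.25
sd(W) = √27.25 ≈ 5.22

5.22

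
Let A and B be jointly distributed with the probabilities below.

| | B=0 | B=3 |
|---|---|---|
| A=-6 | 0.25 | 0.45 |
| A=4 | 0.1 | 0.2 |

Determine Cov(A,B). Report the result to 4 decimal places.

E[A] = -3,  E[B] = 1.95
E[AB] = -5.7
Cov(A,B) = E[AB] − E[A]E[B] = -5.7 − (-3)(1.95) = 0.15

0.1500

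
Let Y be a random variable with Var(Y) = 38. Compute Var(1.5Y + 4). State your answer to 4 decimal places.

85.5000

Var(1.5Y + 4) = (1.5)²·Var(Y) = 2.25·38 = 85.5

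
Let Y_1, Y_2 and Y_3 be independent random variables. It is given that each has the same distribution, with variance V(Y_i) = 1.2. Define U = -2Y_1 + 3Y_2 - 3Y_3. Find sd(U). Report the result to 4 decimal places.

By independence, V(U) = (-2)²V(Y_1) + (3)²V(Y_2) + (-3)²V(Y_3)
= (-2)²·1.2 + (3)²·1.2 + (-3)²·1.2 = 26.4
sd(U) = √26.4 ≈ 5.1381

5.1381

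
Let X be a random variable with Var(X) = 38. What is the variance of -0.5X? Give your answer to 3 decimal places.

Var(-0.5X) = (-0.5)²·Var(X) = 0.25·38 = 9.5

9.500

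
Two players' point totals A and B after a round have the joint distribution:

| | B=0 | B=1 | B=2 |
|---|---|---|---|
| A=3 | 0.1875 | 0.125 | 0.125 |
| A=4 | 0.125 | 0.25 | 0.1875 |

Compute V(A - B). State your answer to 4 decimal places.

E[A] = 3.5625,  E[B] = 1,  E[AB] = 3.625
V(A) = 12.9375 − (3.5625)² = 0.24609375;  V(B) = 1.625 − (1)² = 0.625
Cov(A,B) = 3.625 − (3.5625)(1) = 0.0625
V(A - B) = (1)²·0.24609375 + (-1)²·0.625 + 2·(1)·(-1)·0.0625 = 0.74609375

0.7461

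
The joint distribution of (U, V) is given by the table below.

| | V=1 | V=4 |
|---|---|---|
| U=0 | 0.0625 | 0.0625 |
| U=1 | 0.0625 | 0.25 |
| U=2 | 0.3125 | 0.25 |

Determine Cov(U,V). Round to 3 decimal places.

E[U] = 1.4375,  E[V] = 2.6875
E[UV] = 3.6875
Cov(U,V) = E[UV] − E[U]E[V] = 3.6875 − (1.4375)(2.6875) = -0.17578125

-0.176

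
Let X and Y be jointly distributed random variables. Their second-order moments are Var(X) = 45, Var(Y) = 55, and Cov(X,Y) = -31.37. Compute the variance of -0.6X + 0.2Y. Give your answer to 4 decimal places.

Var(-0.6X + 0.2Y) = (-0.6)²·Var(X) + (0.2)²·Var(Y) + 2·(-0.6)·(0.2)·Cov(X,Y)
= 0.36·45 + 0.04·55 + -0.24·-31.37 = 25.9288

25.9288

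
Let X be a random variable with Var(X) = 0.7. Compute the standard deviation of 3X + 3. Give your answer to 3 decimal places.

2.510

Var(3X + 3) = (3)²·0.7 = 6.3
σ(3X + 3) = √6.3 ≈ 2.510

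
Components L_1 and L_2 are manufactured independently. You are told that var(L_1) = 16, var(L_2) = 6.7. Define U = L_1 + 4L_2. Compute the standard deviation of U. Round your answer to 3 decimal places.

By independence, var(U) = (1)²var(L_1) + (4)²var(L_2)
= (1)²·16 + (4)²·6.7 = 123.2
sd(U) = √123.2 ≈ 11.100

11.100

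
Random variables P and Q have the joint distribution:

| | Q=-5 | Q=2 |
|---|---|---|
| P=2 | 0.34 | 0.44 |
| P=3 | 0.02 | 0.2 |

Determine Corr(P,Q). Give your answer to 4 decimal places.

E[P] = 2.22,  E[Q] = -0.52
E[PQ] = -0.74
cov(P,Q) = E[PQ] − E[P]E[Q] = -0.74 − (2.22)(-0.52) = 0.4144
V(P) = 0.1716,  V(Q) = 11.2896
ρ = 0.4144 / √(0.1716·11.2896) ≈ 0.2977

0.2977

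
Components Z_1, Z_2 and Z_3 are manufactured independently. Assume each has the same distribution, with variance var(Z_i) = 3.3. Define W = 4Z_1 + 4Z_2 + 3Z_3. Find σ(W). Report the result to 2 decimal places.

11.63

By independence, var(W) = (4)²var(Z_1) + (4)²var(Z_2) + (3)²var(Z_3)
= (4)²·3.3 + (4)²·3.3 + (3)²·3.3 = 135.3
σ(W) = √135.3 ≈ 11.63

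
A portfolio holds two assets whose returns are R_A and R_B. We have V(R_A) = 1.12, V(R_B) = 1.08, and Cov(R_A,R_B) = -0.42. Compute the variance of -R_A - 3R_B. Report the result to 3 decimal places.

V(-R_A - 3R_B) = (-1)²·V(R_A) + (-3)²·V(R_B) + 2·(-1)·(-3)·Cov(R_A,R_B)
= 1·1.12 + 9·1.08 + 6·-0.42 = 8.32

8.320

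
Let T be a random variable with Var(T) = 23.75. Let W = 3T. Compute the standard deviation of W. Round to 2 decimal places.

14.62

Var(3T) = (3)²·23.75 = 213.75
sd(W) = √213.75 ≈ 14.62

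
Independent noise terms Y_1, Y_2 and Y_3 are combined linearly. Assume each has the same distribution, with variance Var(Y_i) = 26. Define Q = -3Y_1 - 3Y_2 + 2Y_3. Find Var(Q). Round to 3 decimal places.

572.000

By independence, Var(Q) = (-3)²Var(Y_1) + (-3)²Var(Y_2) + (2)²Var(Y_3)
= (-3)²·26 + (-3)²·26 + (2)²·26 = 572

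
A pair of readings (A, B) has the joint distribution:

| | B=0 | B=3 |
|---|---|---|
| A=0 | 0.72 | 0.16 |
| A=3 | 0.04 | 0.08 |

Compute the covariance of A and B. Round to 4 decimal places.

0.4608

E[A] = 0.36,  E[B] = 0.72
E[AB] = 0.72
cov(A,B) = E[AB] − E[A]E[B] = 0.72 − (0.36)(0.72) = 0.4608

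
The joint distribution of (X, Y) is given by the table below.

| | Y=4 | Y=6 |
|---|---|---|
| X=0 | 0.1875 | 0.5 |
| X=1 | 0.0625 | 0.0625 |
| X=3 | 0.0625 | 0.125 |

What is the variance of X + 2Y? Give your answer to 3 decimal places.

E[X] = 0.6875,  E[Y] = 5.375,  E[XY] = 3.625
Var(X) = 1.8125 − (0.6875)² = 1.33984375;  Var(Y) = 29.75 − (5.375)² = 0.859375
Cov(X,Y) = 3.625 − (0.6875)(5.375) = -0.0703125
Var(X + 2Y) = (1)²·1.33984375 + (2)²·0.859375 + 2·(1)·(2)·-0.0703125 = 4.49609375

4.496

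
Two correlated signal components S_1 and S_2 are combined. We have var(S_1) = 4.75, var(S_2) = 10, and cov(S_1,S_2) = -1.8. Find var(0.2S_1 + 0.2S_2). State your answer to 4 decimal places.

0.4460

var(0.2S_1 + 0.2S_2) = (0.2)²·var(S_1) + (0.2)²·var(S_2) + 2·(0.2)·(0.2)·cov(S_1,S_2)
= 0.04·4.75 + 0.04·10 + 0.08·-1.8 = 0.446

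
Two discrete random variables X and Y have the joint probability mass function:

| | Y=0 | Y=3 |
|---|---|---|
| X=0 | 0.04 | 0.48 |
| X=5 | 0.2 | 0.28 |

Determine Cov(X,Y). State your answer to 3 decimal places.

E[X] = 2.4,  E[Y] = 2.28
E[XY] = 4.2
Cov(X,Y) = E[XY] − E[X]E[Y] = 4.2 − (2.4)(2.28) = -1.272

-1.272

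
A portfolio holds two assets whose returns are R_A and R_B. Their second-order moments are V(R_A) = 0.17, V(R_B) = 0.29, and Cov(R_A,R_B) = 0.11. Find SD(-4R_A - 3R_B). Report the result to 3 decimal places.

V(-4R_A - 3R_B) = (-4)²·V(R_A) + (-3)²·V(R_B) + 2·(-4)·(-3)·Cov(R_A,R_B)
= 16·0.17 + 9·0.29 + 24·0.11 = 7.97
SD(-4R_A - 3R_B) = √7.97 ≈ 2.823

2.823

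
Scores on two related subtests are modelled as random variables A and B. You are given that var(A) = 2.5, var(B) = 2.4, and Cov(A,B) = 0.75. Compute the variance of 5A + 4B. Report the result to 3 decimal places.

130.900

var(5A + 4B) = (5)²·var(A) + (4)²·var(B) + 2·(5)·(4)·Cov(A,B)
= 25·2.5 + 16·2.4 + 40·0.75 = 130.9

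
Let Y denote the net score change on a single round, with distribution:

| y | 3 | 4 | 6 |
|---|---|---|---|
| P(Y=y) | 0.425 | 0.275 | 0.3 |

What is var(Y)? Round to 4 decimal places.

E[Y] = (3)(0.425) + (4)(0.275) + (6)(0.3) = 4.175
E[Y²] = (3)²(0.425) + (4)²(0.275) + (6)²(0.3) = 19.025
var(Y) = E[Y²] − (E[Y])² = 19.025 − (4.175)² = 1.594375

1.5944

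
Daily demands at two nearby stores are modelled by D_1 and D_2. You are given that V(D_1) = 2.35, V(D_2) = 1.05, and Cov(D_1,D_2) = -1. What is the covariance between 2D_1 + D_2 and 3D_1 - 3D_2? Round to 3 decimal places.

13.950

Cov(2D_1 + D_2, 3D_1 - 3D_2) = (2)(3)V(D_1) + (1)(-3)V(D_2) + [(2)(-3) + (1)(3)]Cov(D_1,D_2)
= 6·2.35 + -3·1.05 + -3·-1 = 13.95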